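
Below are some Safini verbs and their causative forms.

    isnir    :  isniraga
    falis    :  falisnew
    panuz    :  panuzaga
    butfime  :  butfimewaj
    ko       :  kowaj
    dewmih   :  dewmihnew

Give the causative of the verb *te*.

Looking at the final sound of each stem: -new when the stem ends in a voiceless consonant (*falis*, *dewmih*); -aga when the stem ends in a voiced consonant (*isnir*, *panuz*); -waj when the stem ends in a vowel (*butfime*, *ko*).
*te*: final sound = /e/, a vowel → -waj → *tewaj*.

tewaj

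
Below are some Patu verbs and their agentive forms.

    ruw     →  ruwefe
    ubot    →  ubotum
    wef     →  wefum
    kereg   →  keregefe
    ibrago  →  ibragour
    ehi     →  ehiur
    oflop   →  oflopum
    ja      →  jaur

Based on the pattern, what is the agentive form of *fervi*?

ferviur

The suffix is conditioned by the final sound: -um when the stem ends in a voiceless consonant (*ubot*, *wef*, *oflop*); -efe when the stem ends in a voiced consonant (*ruw*, *kereg*); -ur when the stem ends in a vowel (*ibrago*, *ehi*, *ja*).
*fervi*: final sound = /i/, a vowel → -ur → *ferviur*.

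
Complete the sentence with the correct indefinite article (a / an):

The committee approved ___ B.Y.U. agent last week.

The indefinite article is chosen by the initial *sound* of the following word, not its spelling.
The initialism *B.Y.U.* is read letter by letter; the first letter, B, is pronounced /biː/, which begins with a consonant sound.
So the article is *a*: The committee approved a B.Y.U. agent last week.

a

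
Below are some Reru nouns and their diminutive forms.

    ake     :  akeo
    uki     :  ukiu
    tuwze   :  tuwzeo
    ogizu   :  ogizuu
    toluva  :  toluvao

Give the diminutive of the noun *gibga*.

Looking at the last vowel of each stem: -u when the last vowel of the stem is a high vowel (*uki*, *ogizu*); -o when the last vowel of the stem is a non-high vowel (*ake*, *tuwze*, *toluva*).
*gibga*: last vowel = /a/, a non-high vowel → -o → *gibgao*.

gibgao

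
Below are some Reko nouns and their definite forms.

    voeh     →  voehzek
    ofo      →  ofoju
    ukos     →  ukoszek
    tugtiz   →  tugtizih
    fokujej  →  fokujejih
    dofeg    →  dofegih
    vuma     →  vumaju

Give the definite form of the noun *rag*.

Looking at the final sound of each stem: -zek when the stem ends in a voiceless consonant (*voeh*, *ukos*); -ih when the stem ends in a voiced consonant (*tugtiz*, *fokujej*, *dofeg*); -ju when the stem ends in a vowel (*ofo*, *vuma*).
*rag* — final sound /g/ (a voiced consonant) → -ih → *ragih*.

ragih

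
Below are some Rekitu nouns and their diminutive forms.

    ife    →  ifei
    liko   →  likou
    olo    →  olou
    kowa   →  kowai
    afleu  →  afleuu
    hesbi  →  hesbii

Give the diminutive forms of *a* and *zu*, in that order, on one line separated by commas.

The alternation tracks the last vowel of the stem — -u when the last vowel of the stem is a rounded vowel (*liko*, *olo*, *afleu*); -i when the last vowel of the stem is an unrounded vowel (*ife*, *kowa*, *hesbi*).
*a*: last vowel = /a/, an unrounded vowel → -i → *ai*.
The last vowel of *zu* is /u/, which is a rounded vowel, so the suffix is -u, giving *zuu*.

ai, zuu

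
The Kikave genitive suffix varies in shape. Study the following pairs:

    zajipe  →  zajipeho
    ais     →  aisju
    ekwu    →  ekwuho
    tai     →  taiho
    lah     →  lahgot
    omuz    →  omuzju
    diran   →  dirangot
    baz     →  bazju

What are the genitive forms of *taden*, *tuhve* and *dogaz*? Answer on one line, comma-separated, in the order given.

tadengot, tuhveho, dogazju

The pattern is sibilance of the final sound: -ju when the stem ends in a sibilant (*ais*, *omuz*, *baz*); -got when the stem ends in a non-sibilant consonant (*lah*, *diran*); -ho when the stem ends in a vowel (*zajipe*, *ekwu*, *tai*).
Since the final sound of *taden* is /n/ (a non-sibilant consonant), it takes -got, giving *tadengot*.
The final sound of *tuhve* is /e/, which is a vowel, so the suffix is -ho, giving *tuhveho*.
Since the final sound of *dogaz* is /z/ (a sibilant), it takes -ju, giving *dogazju*.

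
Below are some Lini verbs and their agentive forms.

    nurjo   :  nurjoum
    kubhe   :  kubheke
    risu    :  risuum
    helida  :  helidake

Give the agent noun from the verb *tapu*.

tapuum

The alternation tracks the last vowel of the stem — -um when the last vowel of the stem is a rounded vowel (*nurjo*, *risu*); -ke when the last vowel of the stem is an unrounded vowel (*kubhe*, *helida*).
*tapu* — last vowel /u/ (a rounded vowel) → -um → *tapuum*.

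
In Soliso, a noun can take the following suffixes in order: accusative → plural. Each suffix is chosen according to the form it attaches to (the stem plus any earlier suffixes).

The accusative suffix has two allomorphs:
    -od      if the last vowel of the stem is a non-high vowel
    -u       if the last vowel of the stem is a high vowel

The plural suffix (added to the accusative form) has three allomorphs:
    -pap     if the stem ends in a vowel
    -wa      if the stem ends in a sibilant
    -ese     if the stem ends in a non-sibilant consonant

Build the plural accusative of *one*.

oneodese

Since the last vowel of *one* is /e/ (a non-high vowel), it takes -od, giving *oneod*.
The accusative form *oneod*: final sound = /d/, a non-sibilant consonant → -ese → *oneodese*.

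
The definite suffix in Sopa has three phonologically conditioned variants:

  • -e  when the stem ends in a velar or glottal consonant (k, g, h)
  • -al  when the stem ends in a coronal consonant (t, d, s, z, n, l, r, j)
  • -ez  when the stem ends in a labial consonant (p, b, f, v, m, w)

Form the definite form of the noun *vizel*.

vizelal

*vizel* — final consonant /l/ (coronal) → -al → *vizelal*.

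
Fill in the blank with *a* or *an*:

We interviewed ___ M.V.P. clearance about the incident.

an

The indefinite article is chosen by the initial *sound* of the following word, not its spelling.
The initialism *M.V.P.* is read letter by letter; the first letter, M, is pronounced /ɛm/, which begins with a vowel sound.
So the article is *an*: We interviewed an M.V.P. clearance about the incident.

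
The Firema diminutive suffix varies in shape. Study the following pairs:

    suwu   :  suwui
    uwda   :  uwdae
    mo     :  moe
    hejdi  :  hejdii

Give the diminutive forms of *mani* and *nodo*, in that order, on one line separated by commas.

manii, nodoe

The alternation tracks the last vowel of the stem — -i when the last vowel of the stem is a high vowel (*suwu*, *hejdi*); -e when the last vowel of the stem is a non-high vowel (*uwda*, *mo*).
Since the last vowel of *mani* is /i/ (a high vowel), it takes -i, giving *manii*.
Since the last vowel of *nodo* is /o/ (a non-high vowel), it takes -e, giving *nodoe*.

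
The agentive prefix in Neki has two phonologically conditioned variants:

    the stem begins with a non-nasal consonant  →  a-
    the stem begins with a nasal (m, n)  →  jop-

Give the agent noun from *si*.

asi

Since the first consonant of *si* is /s/ (non-nasal), it takes a-, giving *asi*.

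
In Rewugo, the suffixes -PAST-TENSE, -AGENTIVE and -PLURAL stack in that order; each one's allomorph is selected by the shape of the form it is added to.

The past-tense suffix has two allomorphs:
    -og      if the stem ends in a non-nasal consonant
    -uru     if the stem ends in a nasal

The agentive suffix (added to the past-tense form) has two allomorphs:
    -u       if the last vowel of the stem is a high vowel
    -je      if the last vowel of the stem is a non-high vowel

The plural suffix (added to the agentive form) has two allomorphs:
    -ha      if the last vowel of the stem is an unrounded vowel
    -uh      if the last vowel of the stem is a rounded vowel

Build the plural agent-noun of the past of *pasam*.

pasamuruuuh

*pasam* — final consonant /m/ (a nasal) → -uru → *pasamuru*.
Since the last vowel of the past-tense form *pasamuru* is /u/ (a high vowel), it takes -u, giving *pasamuruu*.
Since the last vowel of the agentive form *pasamuruu* is /u/ (a rounded vowel), it takes -uh, giving *pasamuruuuh*.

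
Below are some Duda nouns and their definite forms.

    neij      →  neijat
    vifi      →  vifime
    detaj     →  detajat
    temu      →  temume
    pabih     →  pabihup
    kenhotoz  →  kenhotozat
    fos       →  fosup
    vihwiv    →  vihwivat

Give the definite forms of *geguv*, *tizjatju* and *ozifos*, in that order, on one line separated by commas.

The pattern is voicing of the final sound: -up when the stem ends in a voiceless consonant (*pabih*, *fos*); -at when the stem ends in a voiced consonant (*neij*, *detaj*, *kenhotoz*, *vihwiv*); -me when the stem ends in a vowel (*vifi*, *temu*).
Since the final sound of *geguv* is /v/ (a voiced consonant), it takes -at, giving *geguvat*.
Since the final sound of *tizjatju* is /u/ (a vowel), it takes -me, giving *tizjatjume*.
*ozifos* — final sound /s/ (a voiceless consonant) → -up → *ozifosup*.

geguvat, tizjatjume, ozifosup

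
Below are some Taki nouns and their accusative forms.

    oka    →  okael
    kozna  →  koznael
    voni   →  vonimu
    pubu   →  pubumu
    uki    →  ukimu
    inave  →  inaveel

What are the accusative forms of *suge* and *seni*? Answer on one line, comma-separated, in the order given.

The suffix is conditioned by the last vowel: -mu when the last vowel of the stem is a high vowel (*voni*, *pubu*, *uki*); -el when the last vowel of the stem is a non-high vowel (*oka*, *kozna*, *inave*).
Since the last vowel of *suge* is /e/ (a non-high vowel), it takes -el, giving *sugeel*.
*seni*: last vowel = /i/, a high vowel → -mu → *senimu*.

sugeel, senimu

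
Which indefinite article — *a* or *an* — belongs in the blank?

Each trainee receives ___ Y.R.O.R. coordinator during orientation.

The indefinite article is chosen by the initial *sound* of the following word, not its spelling.
The initialism *Y.R.O.R.* is read letter by letter; the first letter, Y, is pronounced /waɪ/, which begins with a consonant sound.
So the article is *a*: Each trainee receives a Y.R.O.R. coordinator during orientation.

a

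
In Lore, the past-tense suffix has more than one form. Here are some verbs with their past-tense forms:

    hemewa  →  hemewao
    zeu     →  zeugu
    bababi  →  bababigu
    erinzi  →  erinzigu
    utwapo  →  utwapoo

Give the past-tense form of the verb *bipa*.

bipao

The suffix is conditioned by the last vowel: -gu when the last vowel of the stem is a high vowel (*zeu*, *bababi*, *erinzi*); -o when the last vowel of the stem is a non-high vowel (*hemewa*, *utwapo*).
Since the last vowel of *bipa* is /a/ (a non-high vowel), it takes -o, giving *bipao*.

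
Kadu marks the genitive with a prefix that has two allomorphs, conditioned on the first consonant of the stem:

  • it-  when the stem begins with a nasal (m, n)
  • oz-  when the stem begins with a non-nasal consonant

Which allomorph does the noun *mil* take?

*mil*: first consonant = /m/, a nasal → it-.

it-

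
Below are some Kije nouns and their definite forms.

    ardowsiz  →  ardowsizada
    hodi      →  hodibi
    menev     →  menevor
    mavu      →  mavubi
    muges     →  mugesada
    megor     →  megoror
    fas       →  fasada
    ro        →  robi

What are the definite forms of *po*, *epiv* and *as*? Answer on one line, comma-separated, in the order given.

The suffix is conditioned by the final sound: -ada when the stem ends in a sibilant (*ardowsiz*, *muges*, *fas*); -or when the stem ends in a non-sibilant consonant (*menev*, *megor*); -bi when the stem ends in a vowel (*hodi*, *mavu*, *ro*).
Since the final sound of *po* is /o/ (a vowel), it takes -bi, giving *pobi*.
Since the final sound of *epiv* is /v/ (a non-sibilant consonant), it takes -or, giving *epivor*.
The final sound of *as* is /s/, which is a sibilant, so the suffix is -ada, giving *asada*.

pobi, epivor, asada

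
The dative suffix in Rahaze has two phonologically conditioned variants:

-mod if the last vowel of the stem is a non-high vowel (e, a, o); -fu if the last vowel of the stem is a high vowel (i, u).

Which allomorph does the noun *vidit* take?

*vidit* — last vowel /i/ (a high vowel) → -fu.

-fu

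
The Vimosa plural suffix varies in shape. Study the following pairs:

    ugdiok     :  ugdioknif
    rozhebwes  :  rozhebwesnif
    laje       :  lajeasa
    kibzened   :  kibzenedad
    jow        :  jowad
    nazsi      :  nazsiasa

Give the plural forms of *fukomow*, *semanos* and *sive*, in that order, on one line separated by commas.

The alternation tracks the final sound of the stem — -nif when the stem ends in a voiceless consonant (*ugdiok*, *rozhebwes*); -ad when the stem ends in a voiced consonant (*kibzened*, *jow*); -asa when the stem ends in a vowel (*laje*, *nazsi*).
The final sound of *fukomow* is /w/, which is a voiced consonant, so the suffix is -ad, giving *fukomowad*.
The final sound of *semanos* is /s/, which is a voiceless consonant, so the suffix is -nif, giving *semanosnif*.
*sive*: final sound = /e/, a vowel → -asa → *siveasa*.

fukomowad, semanosnif, siveasa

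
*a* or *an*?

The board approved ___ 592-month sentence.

a

The indefinite article is chosen by the initial *sound* of the following word, not its spelling.
The number *592* is spoken "five hundred …", beginning with /faɪv/ — a consonant sound.
So the article is *a*: The board approved a 592-month sentence.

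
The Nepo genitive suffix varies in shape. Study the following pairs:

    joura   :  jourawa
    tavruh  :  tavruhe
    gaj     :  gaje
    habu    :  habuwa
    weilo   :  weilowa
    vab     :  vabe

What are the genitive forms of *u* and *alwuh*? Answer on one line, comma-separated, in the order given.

The pattern is consonant vs. vowel: -e when the stem ends in a consonant (*tavruh*, *gaj*, *vab*); -wa when the stem ends in a vowel (*joura*, *habu*, *weilo*).
Since the final sound of *u* is /u/ (a vowel), it takes -wa, giving *uwa*.
*alwuh* — final sound /h/ (a consonant) → -e → *alwuhe*.

uwa, alwuhe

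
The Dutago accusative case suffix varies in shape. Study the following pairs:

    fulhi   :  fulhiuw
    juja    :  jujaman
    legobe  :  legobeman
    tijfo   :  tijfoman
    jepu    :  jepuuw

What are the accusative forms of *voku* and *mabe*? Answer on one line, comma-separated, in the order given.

vokuuw, mabeman

The suffix is conditioned by the last vowel: -uw when the last vowel of the stem is a high vowel (*fulhi*, *jepu*); -man when the last vowel of the stem is a non-high vowel (*juja*, *legobe*, *tijfo*).
*voku* — last vowel /u/ (a high vowel) → -uw → *vokuuw*.
*mabe*: last vowel = /e/, a non-high vowel → -man → *mabeman*.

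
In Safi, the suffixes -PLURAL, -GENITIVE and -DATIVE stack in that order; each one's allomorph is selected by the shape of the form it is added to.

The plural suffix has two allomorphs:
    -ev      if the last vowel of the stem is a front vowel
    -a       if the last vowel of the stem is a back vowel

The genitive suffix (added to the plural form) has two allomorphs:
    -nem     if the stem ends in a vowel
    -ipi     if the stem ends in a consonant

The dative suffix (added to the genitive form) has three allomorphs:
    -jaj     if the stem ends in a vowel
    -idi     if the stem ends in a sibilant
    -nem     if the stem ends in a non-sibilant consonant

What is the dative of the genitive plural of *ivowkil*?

ivowkilevipijaj

*ivowkil*: last vowel = /i/, a front vowel → -ev → *ivowkilev*.
Since the final sound of the plural form *ivowkilev* is /v/ (a consonant), it takes -ipi, giving *ivowkilevipi*.
The genitive form *ivowkilevipi* — final sound /i/ (a vowel) → -jaj → *ivowkilevipijaj*.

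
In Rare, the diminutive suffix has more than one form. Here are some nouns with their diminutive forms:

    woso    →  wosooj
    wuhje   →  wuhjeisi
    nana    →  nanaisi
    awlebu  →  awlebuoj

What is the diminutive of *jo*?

The pattern is rounding harmony: -oj when the last vowel of the stem is a rounded vowel (*woso*, *awlebu*); -isi when the last vowel of the stem is an unrounded vowel (*wuhje*, *nana*).
*jo* — last vowel /o/ (a rounded vowel) → -oj → *jooj*.

jooj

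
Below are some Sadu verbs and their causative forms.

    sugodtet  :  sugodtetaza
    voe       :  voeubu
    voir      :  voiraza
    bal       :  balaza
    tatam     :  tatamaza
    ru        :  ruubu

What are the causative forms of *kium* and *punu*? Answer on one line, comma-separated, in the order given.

The alternation tracks the final sound of the stem — -aza when the stem ends in a consonant (*sugodtet*, *voir*, *bal*, *tatam*); -ubu when the stem ends in a vowel (*voe*, *ru*).
Since the final sound of *kium* is /m/ (a consonant), it takes -aza, giving *kiumaza*.
*punu* — final sound /u/ (a vowel) → -ubu → *punuubu*.

kiumaza, punuubu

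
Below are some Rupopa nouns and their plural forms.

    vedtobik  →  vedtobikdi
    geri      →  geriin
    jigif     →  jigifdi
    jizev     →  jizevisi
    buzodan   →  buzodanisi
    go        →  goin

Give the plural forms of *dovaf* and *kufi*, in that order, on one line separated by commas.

The alternation tracks the final sound of the stem — -di when the stem ends in a voiceless consonant (*vedtobik*, *jigif*); -isi when the stem ends in a voiced consonant (*jizev*, *buzodan*); -in when the stem ends in a vowel (*geri*, *go*).
The final sound of *dovaf* is /f/, which is a voiceless consonant, so the suffix is -di, giving *dovafdi*.
Since the final sound of *kufi* is /i/ (a vowel), it takes -in, giving *kufiin*.

dovafdi, kufiin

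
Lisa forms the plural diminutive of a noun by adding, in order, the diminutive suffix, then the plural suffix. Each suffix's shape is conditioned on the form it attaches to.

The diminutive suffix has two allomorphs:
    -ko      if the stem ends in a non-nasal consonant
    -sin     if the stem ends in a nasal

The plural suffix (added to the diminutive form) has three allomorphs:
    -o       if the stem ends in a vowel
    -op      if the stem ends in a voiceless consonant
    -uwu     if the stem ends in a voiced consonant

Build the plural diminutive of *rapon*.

raponsinuwu

*rapon*: final consonant = /n/, a nasal → -sin → *raponsin*.
Since the final sound of the diminutive form *raponsin* is /n/ (a voiced consonant), it takes -uwu, giving *raponsinuwu*.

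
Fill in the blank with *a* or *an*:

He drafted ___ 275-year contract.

The indefinite article is chosen by the initial *sound* of the following word, not its spelling.
The number *275* is spoken "two hundred …", beginning with /tuː/ — a consonant sound.
So the article is *a*: He drafted a 275-year contract.

a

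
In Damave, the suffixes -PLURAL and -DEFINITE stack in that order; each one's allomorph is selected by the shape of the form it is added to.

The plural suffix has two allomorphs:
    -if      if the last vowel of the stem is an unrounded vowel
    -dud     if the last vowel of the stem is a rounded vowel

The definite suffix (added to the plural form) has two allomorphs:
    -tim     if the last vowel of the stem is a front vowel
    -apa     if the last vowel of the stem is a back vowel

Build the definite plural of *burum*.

The last vowel of *burum* is /u/, which is a rounded vowel, so the plural suffix is -dud, giving *burumdud*.
The plural form *burumdud* — last vowel /u/ (a back vowel) → -apa → *burumdudapa*.

burumdudapa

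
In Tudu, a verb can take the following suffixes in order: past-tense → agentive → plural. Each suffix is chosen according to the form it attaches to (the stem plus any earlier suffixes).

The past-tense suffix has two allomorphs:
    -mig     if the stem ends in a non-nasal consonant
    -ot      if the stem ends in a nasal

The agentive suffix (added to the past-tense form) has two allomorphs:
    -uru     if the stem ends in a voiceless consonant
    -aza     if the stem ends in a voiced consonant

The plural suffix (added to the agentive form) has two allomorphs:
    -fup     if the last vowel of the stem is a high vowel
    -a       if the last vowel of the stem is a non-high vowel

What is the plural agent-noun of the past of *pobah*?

pobahmigazaa

*pobah*: final consonant = /h/, non-nasal → -mig → *pobahmig*.
The past-tense form *pobahmig*: final consonant = /g/, voiced → -aza → *pobahmigaza*.
The agentive form *pobahmigaza* — last vowel /a/ (a non-high vowel) → -a → *pobahmigazaa*.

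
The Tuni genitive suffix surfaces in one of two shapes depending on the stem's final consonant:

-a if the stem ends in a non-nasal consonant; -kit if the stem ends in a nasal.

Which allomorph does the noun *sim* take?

*sim*: final consonant = /m/, a nasal → -kit.

-kit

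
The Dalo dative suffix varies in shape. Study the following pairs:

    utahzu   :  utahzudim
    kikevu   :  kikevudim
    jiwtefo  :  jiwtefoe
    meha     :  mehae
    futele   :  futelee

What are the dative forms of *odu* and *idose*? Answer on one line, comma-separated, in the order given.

odudim, idosee

The alternation tracks the last vowel of the stem — -dim when the last vowel of the stem is a high vowel (*utahzu*, *kikevu*); -e when the last vowel of the stem is a non-high vowel (*jiwtefo*, *meha*, *futele*).
The last vowel of *odu* is /u/, which is a high vowel, so the suffix is -dim, giving *odudim*.
*idose*: last vowel = /e/, a non-high vowel → -e → *idosee*.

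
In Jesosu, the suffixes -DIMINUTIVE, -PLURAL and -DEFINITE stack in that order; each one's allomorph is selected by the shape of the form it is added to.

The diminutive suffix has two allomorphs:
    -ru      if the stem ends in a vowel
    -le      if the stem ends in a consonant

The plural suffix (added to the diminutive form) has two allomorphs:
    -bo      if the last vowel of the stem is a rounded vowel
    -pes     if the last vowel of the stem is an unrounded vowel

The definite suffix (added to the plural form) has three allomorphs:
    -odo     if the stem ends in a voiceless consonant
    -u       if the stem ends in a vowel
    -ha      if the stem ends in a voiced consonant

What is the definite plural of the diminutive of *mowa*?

The final sound of *mowa* is /a/, which is a vowel, so the diminutive suffix is -ru, giving *mowaru*.
Since the last vowel of the diminutive form *mowaru* is /u/ (a rounded vowel), it takes -bo, giving *mowarubo*.
Since the final sound of the plural form *mowarubo* is /o/ (a vowel), it takes -u, giving *mowarubou*.

mowarubou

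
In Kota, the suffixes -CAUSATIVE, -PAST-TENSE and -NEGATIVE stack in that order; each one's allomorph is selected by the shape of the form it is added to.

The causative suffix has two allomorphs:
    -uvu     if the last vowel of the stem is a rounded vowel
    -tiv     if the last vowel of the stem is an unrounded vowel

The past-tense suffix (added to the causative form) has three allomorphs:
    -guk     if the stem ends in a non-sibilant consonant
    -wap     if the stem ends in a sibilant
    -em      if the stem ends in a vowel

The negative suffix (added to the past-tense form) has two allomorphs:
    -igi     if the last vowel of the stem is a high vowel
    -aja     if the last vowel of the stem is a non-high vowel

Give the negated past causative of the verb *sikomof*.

sikomofuvuemaja

*sikomof* — last vowel /o/ (a rounded vowel) → -uvu → *sikomofuvu*.
Since the final sound of the causative form *sikomofuvu* is /u/ (a vowel), it takes -em, giving *sikomofuvuem*.
The past-tense form *sikomofuvuem* — last vowel /e/ (a non-high vowel) → -aja → *sikomofuvuemaja*.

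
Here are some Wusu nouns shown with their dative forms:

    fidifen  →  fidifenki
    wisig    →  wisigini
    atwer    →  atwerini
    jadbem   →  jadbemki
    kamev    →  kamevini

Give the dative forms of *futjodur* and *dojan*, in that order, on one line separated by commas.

The alternation tracks the final consonant of the stem — -ki when the stem ends in a nasal (*fidifen*, *jadbem*); -ini when the stem ends in a non-nasal consonant (*wisig*, *atwer*, *kamev*).
*futjodur* — final consonant /r/ (non-nasal) → -ini → *futjodurini*.
Since the final consonant of *dojan* is /n/ (a nasal), it takes -ki, giving *dojanki*.

futjodurini, dojanki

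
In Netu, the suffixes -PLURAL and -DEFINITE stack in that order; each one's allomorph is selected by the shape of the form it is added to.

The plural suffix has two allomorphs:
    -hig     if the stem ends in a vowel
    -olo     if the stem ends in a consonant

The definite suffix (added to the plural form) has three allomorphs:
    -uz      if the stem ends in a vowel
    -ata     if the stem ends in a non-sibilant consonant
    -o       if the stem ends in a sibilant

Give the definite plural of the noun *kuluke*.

Since the final sound of *kuluke* is /e/ (a vowel), it takes -hig, giving *kulukehig*.
The plural form *kulukehig*: final sound = /g/, a non-sibilant consonant → -ata → *kulukehigata*.

kulukehigata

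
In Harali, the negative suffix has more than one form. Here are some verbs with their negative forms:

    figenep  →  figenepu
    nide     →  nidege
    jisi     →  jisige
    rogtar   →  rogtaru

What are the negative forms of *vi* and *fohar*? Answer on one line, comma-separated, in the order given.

vige, foharu

The alternation tracks the final sound of the stem — -u when the stem ends in a consonant (*figenep*, *rogtar*); -ge when the stem ends in a vowel (*nide*, *jisi*).
Since the final sound of *vi* is /i/ (a vowel), it takes -ge, giving *vige*.
Since the final sound of *fohar* is /r/ (a consonant), it takes -u, giving *foharu*.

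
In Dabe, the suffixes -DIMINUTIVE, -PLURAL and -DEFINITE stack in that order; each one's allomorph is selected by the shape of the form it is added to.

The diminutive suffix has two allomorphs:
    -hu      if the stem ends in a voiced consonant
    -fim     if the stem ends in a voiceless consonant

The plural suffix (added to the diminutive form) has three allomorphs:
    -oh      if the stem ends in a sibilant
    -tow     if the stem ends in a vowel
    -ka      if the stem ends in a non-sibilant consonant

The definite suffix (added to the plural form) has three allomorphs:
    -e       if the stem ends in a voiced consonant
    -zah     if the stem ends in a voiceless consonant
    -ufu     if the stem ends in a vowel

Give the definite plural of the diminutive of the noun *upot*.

upotfimkaufu

*upot* — final consonant /t/ (voiceless) → -fim → *upotfim*.
The diminutive form *upotfim*: final sound = /m/, a non-sibilant consonant → -ka → *upotfimka*.
The plural form *upotfimka* — final sound /a/ (a vowel) → -ufu → *upotfimkaufu*.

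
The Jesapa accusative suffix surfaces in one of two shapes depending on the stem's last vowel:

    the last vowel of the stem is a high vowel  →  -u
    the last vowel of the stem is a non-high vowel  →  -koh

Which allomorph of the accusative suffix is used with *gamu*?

*gamu* — last vowel /u/ (a high vowel) → -u.

-u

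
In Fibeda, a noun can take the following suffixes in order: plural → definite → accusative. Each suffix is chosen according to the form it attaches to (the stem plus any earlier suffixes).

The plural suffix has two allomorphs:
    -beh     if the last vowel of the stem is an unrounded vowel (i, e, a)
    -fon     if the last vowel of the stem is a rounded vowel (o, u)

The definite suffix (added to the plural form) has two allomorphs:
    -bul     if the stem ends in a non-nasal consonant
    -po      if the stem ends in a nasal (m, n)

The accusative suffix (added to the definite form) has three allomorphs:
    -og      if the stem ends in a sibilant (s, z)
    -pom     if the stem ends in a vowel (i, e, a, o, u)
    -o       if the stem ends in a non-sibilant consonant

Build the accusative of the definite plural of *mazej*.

Since the last vowel of *mazej* is /e/ (an unrounded vowel), it takes -beh, giving *mazejbeh*.
The plural form *mazejbeh* — final consonant /h/ (non-nasal) → -bul → *mazejbehbul*.
The definite form *mazejbehbul*: final sound = /l/, a non-sibilant consonant → -o → *mazejbehbulo*.

mazejbehbulo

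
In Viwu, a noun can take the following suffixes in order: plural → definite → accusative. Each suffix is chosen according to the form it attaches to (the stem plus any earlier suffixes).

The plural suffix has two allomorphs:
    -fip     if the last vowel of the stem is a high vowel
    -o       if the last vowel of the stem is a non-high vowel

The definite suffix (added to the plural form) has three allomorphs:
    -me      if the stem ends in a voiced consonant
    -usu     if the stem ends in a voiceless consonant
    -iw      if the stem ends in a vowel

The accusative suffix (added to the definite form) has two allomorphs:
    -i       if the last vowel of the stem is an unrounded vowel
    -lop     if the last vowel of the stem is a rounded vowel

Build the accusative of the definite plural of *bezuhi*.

bezuhifipusulop

*bezuhi*: last vowel = /i/, a high vowel → -fip → *bezuhifip*.
The plural form *bezuhifip* — final sound /p/ (a voiceless consonant) → -usu → *bezuhifipusu*.
The last vowel of the definite form *bezuhifipusu* is /u/, which is a rounded vowel, so the accusative suffix is -lop, giving *bezuhifipusulop*.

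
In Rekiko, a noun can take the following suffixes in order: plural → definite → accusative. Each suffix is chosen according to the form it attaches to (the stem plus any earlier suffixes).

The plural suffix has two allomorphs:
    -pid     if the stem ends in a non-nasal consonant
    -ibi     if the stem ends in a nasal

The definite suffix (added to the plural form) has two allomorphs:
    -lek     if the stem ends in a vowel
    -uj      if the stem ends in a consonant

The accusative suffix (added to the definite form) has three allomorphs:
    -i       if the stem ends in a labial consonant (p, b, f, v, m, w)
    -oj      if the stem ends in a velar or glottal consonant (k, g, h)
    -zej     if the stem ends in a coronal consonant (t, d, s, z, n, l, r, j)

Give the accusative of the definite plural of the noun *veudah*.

veudahpidujzej

The final consonant of *veudah* is /h/, which is non-nasal, so the plural suffix is -pid, giving *veudahpid*.
The plural form *veudahpid* — final sound /d/ (a consonant) → -uj → *veudahpiduj*.
The definite form *veudahpiduj* — final consonant /j/ (coronal) → -zej → *veudahpidujzej*.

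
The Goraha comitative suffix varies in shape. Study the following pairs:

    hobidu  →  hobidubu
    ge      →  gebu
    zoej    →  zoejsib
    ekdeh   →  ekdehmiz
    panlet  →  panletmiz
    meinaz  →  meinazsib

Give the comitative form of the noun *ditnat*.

The alternation tracks the final sound of the stem — -miz when the stem ends in a voiceless consonant (*ekdeh*, *panlet*); -sib when the stem ends in a voiced consonant (*zoej*, *meinaz*); -bu when the stem ends in a vowel (*hobidu*, *ge*).
*ditnat* — final sound /t/ (a voiceless consonant) → -miz → *ditnatmiz*.

ditnatmiz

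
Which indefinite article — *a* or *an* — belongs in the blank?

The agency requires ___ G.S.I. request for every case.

The indefinite article is chosen by the initial *sound* of the following word, not its spelling.
The initialism *G.S.I.* is read letter by letter; the first letter, G, is pronounced /dʒiː/, which begins with a consonant sound.
So the article is *a*: The agency requires a G.S.I. request for every case.

a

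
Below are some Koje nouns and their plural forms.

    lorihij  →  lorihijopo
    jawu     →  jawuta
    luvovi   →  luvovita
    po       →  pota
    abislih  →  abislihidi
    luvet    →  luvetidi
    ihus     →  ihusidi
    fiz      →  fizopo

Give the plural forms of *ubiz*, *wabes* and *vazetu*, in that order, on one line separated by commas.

ubizopo, wabesidi, vazetuta

The suffix is conditioned by the final sound: -idi when the stem ends in a voiceless consonant (*abislih*, *luvet*, *ihus*); -opo when the stem ends in a voiced consonant (*lorihij*, *fiz*); -ta when the stem ends in a vowel (*jawu*, *luvovi*, *po*).
Since the final sound of *ubiz* is /z/ (a voiced consonant), it takes -opo, giving *ubizopo*.
*wabes*: final sound = /s/, a voiceless consonant → -idi → *wabesidi*.
*vazetu* — final sound /u/ (a vowel) → -ta → *vazetuta*.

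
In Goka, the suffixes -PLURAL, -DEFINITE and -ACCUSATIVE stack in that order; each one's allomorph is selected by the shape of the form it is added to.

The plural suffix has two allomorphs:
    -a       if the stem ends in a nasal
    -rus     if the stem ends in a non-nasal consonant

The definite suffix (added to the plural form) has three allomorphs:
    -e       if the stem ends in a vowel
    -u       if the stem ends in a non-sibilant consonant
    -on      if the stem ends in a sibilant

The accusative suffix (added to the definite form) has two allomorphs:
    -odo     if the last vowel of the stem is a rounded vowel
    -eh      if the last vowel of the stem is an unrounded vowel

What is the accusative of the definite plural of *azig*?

Since the final consonant of *azig* is /g/ (non-nasal), it takes -rus, giving *azigrus*.
The plural form *azigrus* — final sound /s/ (a sibilant) → -on → *azigruson*.
The definite form *azigruson* — last vowel /o/ (a rounded vowel) → -odo → *azigrusonodo*.

azigrusonodo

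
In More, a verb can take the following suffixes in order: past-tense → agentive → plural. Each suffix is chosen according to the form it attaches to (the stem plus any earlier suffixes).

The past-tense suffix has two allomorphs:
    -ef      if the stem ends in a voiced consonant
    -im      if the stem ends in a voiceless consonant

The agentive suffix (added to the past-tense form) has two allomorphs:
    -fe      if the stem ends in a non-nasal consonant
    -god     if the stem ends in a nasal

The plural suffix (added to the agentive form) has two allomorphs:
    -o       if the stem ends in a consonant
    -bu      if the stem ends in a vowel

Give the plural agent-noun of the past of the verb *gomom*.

gomomeffebu

*gomom* — final consonant /m/ (voiced) → -ef → *gomomef*.
The final consonant of the past-tense form *gomomef* is /f/, which is non-nasal, so the agentive suffix is -fe, giving *gomomeffe*.
Since the final sound of the agentive form *gomomeffe* is /e/ (a vowel), it takes -bu, giving *gomomeffebu*.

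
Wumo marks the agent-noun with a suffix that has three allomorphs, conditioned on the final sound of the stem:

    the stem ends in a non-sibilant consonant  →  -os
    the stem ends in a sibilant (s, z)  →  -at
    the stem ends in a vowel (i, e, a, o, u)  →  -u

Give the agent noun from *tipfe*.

tipfeu

*tipfe* — final sound /e/ (a vowel) → -u → *tipfeu*.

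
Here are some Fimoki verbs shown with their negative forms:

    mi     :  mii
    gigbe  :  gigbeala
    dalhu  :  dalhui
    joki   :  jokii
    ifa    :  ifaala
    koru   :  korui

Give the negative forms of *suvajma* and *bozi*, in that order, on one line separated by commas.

Looking at the last vowel of each stem: -i when the last vowel of the stem is a high vowel (*mi*, *dalhu*, *joki*, *koru*); -ala when the last vowel of the stem is a non-high vowel (*gigbe*, *ifa*).
The last vowel of *suvajma* is /a/, which is a non-high vowel, so the suffix is -ala, giving *suvajmaala*.
Since the last vowel of *bozi* is /i/ (a high vowel), it takes -i, giving *bozii*.

suvajmaala, bozii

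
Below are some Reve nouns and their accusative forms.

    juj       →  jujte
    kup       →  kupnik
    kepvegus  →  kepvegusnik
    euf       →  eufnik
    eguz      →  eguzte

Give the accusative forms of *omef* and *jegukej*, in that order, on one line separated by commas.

omefnik, jegukejte

Looking at the final consonant of each stem: -nik when the stem ends in a voiceless consonant (*kup*, *kepvegus*, *euf*); -te when the stem ends in a voiced consonant (*juj*, *eguz*).
*omef* — final consonant /f/ (voiceless) → -nik → *omefnik*.
*jegukej* — final consonant /j/ (voiced) → -te → *jegukejte*.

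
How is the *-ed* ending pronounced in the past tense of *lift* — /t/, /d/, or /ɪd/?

/ɪd/

The stem *lift* ends in /t/ or /d/.
The -ed suffix is realized as /ɪd/ after /t, d/; as /t/ after other voiceless consonants; and as /d/ after other voiced sounds.
So -ed on *lift* is pronounced /ɪd/.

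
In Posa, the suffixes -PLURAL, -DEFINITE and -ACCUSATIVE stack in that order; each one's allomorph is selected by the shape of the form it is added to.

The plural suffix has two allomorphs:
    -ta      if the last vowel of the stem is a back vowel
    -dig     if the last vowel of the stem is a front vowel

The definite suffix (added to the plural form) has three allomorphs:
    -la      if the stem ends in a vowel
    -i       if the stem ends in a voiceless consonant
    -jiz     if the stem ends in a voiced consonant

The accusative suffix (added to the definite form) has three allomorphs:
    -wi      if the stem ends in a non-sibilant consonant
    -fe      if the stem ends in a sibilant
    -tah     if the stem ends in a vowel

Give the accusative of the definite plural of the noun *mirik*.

The last vowel of *mirik* is /i/, which is a front vowel, so the plural suffix is -dig, giving *mirikdig*.
Since the final sound of the plural form *mirikdig* is /g/ (a voiced consonant), it takes -jiz, giving *mirikdigjiz*.
Since the final sound of the definite form *mirikdigjiz* is /z/ (a sibilant), it takes -fe, giving *mirikdigjizfe*.

mirikdigjizfe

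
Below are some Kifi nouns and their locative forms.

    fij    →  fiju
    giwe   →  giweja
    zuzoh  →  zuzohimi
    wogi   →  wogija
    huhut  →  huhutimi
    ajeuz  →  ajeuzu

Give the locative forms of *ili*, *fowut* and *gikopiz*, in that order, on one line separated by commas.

The suffix is conditioned by the final sound: -imi when the stem ends in a voiceless consonant (*zuzoh*, *huhut*); -u when the stem ends in a voiced consonant (*fij*, *ajeuz*); -ja when the stem ends in a vowel (*giwe*, *wogi*).
*ili* — final sound /i/ (a vowel) → -ja → *ilija*.
*fowut* — final sound /t/ (a voiceless consonant) → -imi → *fowutimi*.
Since the final sound of *gikopiz* is /z/ (a voiced consonant), it takes -u, giving *gikopizu*.

ilija, fowutimi, gikopizu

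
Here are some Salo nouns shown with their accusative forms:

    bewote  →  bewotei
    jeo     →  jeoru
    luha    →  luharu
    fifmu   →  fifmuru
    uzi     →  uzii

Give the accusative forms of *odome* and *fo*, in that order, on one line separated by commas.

The alternation tracks the last vowel of the stem — -i when the last vowel of the stem is a front vowel (*bewote*, *uzi*); -ru when the last vowel of the stem is a back vowel (*jeo*, *luha*, *fifmu*).
*odome*: last vowel = /e/, a front vowel → -i → *odomei*.
*fo*: last vowel = /o/, a back vowel → -ru → *foru*.

odomei, foru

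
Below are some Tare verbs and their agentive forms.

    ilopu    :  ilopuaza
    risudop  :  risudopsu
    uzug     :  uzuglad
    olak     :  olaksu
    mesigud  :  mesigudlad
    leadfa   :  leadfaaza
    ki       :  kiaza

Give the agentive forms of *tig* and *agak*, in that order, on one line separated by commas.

The suffix is conditioned by the final sound: -su when the stem ends in a voiceless consonant (*risudop*, *olak*); -lad when the stem ends in a voiced consonant (*uzug*, *mesigud*); -aza when the stem ends in a vowel (*ilopu*, *leadfa*, *ki*).
*tig* — final sound /g/ (a voiced consonant) → -lad → *tiglad*.
*agak*: final sound = /k/, a voiceless consonant → -su → *agaksu*.

tiglad, agaksu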